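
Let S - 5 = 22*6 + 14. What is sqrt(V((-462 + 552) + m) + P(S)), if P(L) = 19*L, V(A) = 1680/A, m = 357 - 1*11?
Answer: sqrt(34132369)/109 ≈ 53.599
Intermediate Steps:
m = 346 (m = 357 - 11 = 346)
S = 151 (S = 5 + (22*6 + 14) = 5 + (132 + 14) = 5 + 146 = 151)
sqrt(V((-462 + 552) + m) + P(S)) = sqrt(1680/((-462 + 552) + 346) + 19*151) = sqrt(1680/(90 + 346) + 2869) = sqrt(1680/436 + 2869) = sqrt(1680*(1/436) + 2869) = sqrt(420/109 + 2869) = sqrt(313141/109) = sqrt(34132369)/109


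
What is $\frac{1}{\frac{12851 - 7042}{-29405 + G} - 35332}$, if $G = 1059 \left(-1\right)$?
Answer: $- \frac{30464}{1076359857} \approx -2.8303 \cdot 10^{-5}$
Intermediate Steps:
$G = -1059$
$\frac{1}{\frac{12851 - 7042}{-29405 + G} - 35332} = \frac{1}{\frac{12851 - 7042}{-29405 - 1059} - 35332} = \frac{1}{\frac{5809}{-30464} - 35332} = \frac{1}{5809 \left(- \frac{1}{30464}\right) - 35332} = \frac{1}{- \frac{5809}{30464} - 35332} = \frac{1}{- \frac{1076359857}{30464}} = - \frac{30464}{1076359857}$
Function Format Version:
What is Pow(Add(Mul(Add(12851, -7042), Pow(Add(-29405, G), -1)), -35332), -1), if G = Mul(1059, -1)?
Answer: Rational(-30464, 1076359857) ≈ -2.8303e-5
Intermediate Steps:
G = -1059
Pow(Add(Mul(Add(12851, -7042), Pow(Add(-29405, G), -1)), -35332), -1) = Pow(Add(Mul(Add(12851, -7042), Pow(Add(-29405, -1059), -1)), -35332), -1) = Pow(Add(Mul(5809, Pow(-30464, -1)), -35332), -1) = Pow(Add(Mul(5809, Rational(-1, 30464)), -35332), -1) = Pow(Add(Rational(-5809, 30464), -35332), -1) = Pow(Rational(-1076359857, 30464), -1) = Rational(-30464, 1076359857)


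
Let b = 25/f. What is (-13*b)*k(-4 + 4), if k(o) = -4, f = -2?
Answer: -650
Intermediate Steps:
b = -25/2 (b = 25/(-2) = 25*(-½) = -25/2 ≈ -12.500)
(-13*b)*k(-4 + 4) = -13*(-25/2)*(-4) = (325/2)*(-4) = -650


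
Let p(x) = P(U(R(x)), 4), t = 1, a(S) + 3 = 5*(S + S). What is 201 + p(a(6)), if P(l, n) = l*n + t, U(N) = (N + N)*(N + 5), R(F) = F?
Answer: 28474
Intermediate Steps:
a(S) = -3 + 10*S (a(S) = -3 + 5*(S + S) = -3 + 5*(2*S) = -3 + 10*S)
U(N) = 2*N*(5 + N) (U(N) = (2*N)*(5 + N) = 2*N*(5 + N))
P(l, n) = 1 + l*n (P(l, n) = l*n + 1 = 1 + l*n)
p(x) = 1 + 8*x*(5 + x) (p(x) = 1 + (2*x*(5 + x))*4 = 1 + 8*x*(5 + x))
201 + p(a(6)) = 201 + (1 + 8*(-3 + 10*6)*(5 + (-3 + 10*6))) = 201 + (1 + 8*(-3 + 60)*(5 + (-3 + 60))) = 201 + (1 + 8*57*(5 + 57)) = 201 + (1 + 8*57*62) = 201 + (1 + 28272) = 201 + 28273 = 28474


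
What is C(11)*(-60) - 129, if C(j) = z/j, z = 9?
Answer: -1959/11 ≈ -178.09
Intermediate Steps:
C(j) = 9/j
C(11)*(-60) - 129 = (9/11)*(-60) - 129 = -540/11 - 129 = -1959/11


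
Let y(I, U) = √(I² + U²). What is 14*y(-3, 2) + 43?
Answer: 43 + 14*√13 ≈ 93.478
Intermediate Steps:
14*y(-3, 2) + 43 = 14*√((-3)² + 2²) + 43 = 14*√(9 + 4) + 43 = 14*√13 + 43 = 43 + 14*√13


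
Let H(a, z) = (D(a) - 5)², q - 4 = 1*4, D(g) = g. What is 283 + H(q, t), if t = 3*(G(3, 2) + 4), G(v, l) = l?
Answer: 292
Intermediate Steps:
q = 8 (q = 4 + 1*4 = 4 + 4 = 8)
t = 18 (t = 3*(2 + 4) = 3*6 = 18)
H(a, z) = (-5 + a)² (H(a, z) = (a - 5)² = (-5 + a)²)
283 + H(q, t) = 283 + (-5 + 8)² = 283 + 3² = 283 + 9 = 292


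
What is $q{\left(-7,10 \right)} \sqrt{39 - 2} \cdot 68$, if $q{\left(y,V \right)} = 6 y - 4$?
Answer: $- 3128 \sqrt{37} \approx -19027.0$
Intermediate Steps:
$q{\left(y,V \right)} = -4 + 6 y$
$q{\left(-7,10 \right)} \sqrt{39 - 2} \cdot 68 = \left(-4 + 6 \left(-7\right)\right) \sqrt{39 - 2} \cdot 68 = \left(-4 - 42\right) \sqrt{37} \cdot 68 = - 46 \sqrt{37} \cdot 68 = - 3128 \sqrt{37}$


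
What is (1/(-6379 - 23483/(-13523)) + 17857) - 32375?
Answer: -1252028471735/86239734 ≈ -14518.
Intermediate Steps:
(1/(-6379 - 23483/(-13523)) + 17857) - 32375 = (1/(-6379 - 23483*(-1/13523)) + 17857) - 32375 = (1/(-6379 + 23483/13523) + 17857) - 32375 = (1/(-86239734/13523) + 17857) - 32375 = (-13523/86239734 + 17857) - 32375 = 1539982916515/86239734 - 32375 = -1252028471735/86239734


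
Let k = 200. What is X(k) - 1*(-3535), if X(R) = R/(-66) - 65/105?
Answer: 271914/77 ≈ 3531.4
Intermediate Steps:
X(R) = -13/21 - R/66 (X(R) = R*(-1/66) - 65*1/105 = -R/66 - 13/21 = -13/21 - R/66)
X(k) - 1*(-3535) = (-13/21 - 1/66*200) - 1*(-3535) = (-13/21 - 100/33) + 3535 = -281/77 + 3535 = 271914/77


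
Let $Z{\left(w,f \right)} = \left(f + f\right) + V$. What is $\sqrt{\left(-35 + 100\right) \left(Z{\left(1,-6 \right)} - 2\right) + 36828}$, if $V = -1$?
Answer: $\sqrt{35853} \approx 189.35$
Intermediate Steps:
$Z{\left(w,f \right)} = -1 + 2 f$ ($Z{\left(w,f \right)} = \left(f + f\right) - 1 = 2 f - 1 = -1 + 2 f$)
$\sqrt{\left(-35 + 100\right) \left(Z{\left(1,-6 \right)} - 2\right) + 36828} = \sqrt{\left(-35 + 100\right) \left(\left(-1 + 2 \left(-6\right)\right) - 2\right) + 36828} = \sqrt{65 \left(\left(-1 - 12\right) - 2\right) + 36828} = \sqrt{65 \left(-13 - 2\right) + 36828} = \sqrt{65 \left(-15\right) + 36828} = \sqrt{-975 + 36828} = \sqrt{35853}$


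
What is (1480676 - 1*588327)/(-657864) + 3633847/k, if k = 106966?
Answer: 1147563059837/35184540312 ≈ 32.616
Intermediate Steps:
(1480676 - 1*588327)/(-657864) + 3633847/k = (1480676 - 1*588327)/(-657864) + 3633847/106966 = (1480676 - 588327)*(-1/657864) + 3633847*(1/106966) = 892349*(-1/657864) + 3633847/106966 = -892349/657864 + 3633847/106966 = 1147563059837/35184540312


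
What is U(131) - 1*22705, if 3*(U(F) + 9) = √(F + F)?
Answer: -22714 + √262/3 ≈ -22709.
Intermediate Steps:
U(F) = -9 + √2*√F/3 (U(F) = -9 + √(F + F)/3 = -9 + √(2*F)/3 = -9 + (√2*√F)/3 = -9 + √2*√F/3)
U(131) - 1*22705 = (-9 + √2*√131/3) - 1*22705 = (-9 + √262/3) - 22705 = -22714 + √262/3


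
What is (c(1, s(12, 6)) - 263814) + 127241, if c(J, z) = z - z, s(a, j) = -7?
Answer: -136573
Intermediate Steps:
c(J, z) = 0
(c(1, s(12, 6)) - 263814) + 127241 = (0 - 263814) + 127241 = -263814 + 127241 = -136573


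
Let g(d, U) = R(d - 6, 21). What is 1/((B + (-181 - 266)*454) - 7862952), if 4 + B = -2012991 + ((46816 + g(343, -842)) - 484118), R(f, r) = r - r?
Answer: -1/10516187 ≈ -9.5092e-8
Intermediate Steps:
R(f, r) = 0
g(d, U) = 0
B = -2450297 (B = -4 + (-2012991 + ((46816 + 0) - 484118)) = -4 + (-2012991 + (46816 - 484118)) = -4 + (-2012991 - 437302) = -4 - 2450293 = -2450297)
1/((B + (-181 - 266)*454) - 7862952) = 1/((-2450297 + (-181 - 266)*454) - 7862952) = 1/((-2450297 - 447*454) - 7862952) = 1/((-2450297 - 202938) - 7862952) = 1/(-2653235 - 7862952) = 1/(-10516187) = -1/10516187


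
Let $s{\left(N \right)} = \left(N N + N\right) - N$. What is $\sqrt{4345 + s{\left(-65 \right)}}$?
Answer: $\sqrt{8570} \approx 92.574$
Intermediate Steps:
$s{\left(N \right)} = N^{2}$ ($s{\left(N \right)} = \left(N^{2} + N\right) - N = \left(N + N^{2}\right) - N = N^{2}$)
$\sqrt{4345 + s{\left(-65 \right)}} = \sqrt{4345 + \left(-65\right)^{2}} = \sqrt{4345 + 4225} = \sqrt{8570}$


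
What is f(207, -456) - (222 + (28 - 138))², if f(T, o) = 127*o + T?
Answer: -70249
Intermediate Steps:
f(T, o) = T + 127*o
f(207, -456) - (222 + (28 - 138))² = (207 + 127*(-456)) - (222 + (28 - 138))² = (207 - 57912) - (222 - 110)² = -57705 - 1*112² = -57705 - 1*12544 = -57705 - 12544 = -70249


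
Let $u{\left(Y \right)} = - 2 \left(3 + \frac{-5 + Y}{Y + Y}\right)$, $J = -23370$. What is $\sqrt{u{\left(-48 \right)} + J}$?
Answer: $\frac{i \sqrt{3366303}}{12} \approx 152.9 i$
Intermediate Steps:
$u{\left(Y \right)} = -6 - \frac{-5 + Y}{Y}$ ($u{\left(Y \right)} = - 2 \left(3 + \frac{-5 + Y}{2 Y}\right) = -6 - \frac{-5 + Y}{Y}$)
$\sqrt{u{\left(-48 \right)} + J} = \sqrt{\left(-7 + \frac{5}{-48}\right) - 23370} = \sqrt{\left(-7 + 5 \left(- \frac{1}{48}\right)\right) - 23370} = \sqrt{\left(-7 - \frac{5}{48}\right) - 23370} = \sqrt{- \frac{341}{48} - 23370} = \sqrt{- \frac{1122101}{48}} = \frac{i \sqrt{3366303}}{12}$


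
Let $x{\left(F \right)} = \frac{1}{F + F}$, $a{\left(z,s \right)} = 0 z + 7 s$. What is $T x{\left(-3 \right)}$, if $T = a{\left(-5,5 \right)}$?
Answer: $- \frac{35}{6} \approx -5.8333$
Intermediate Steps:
$a{\left(z,s \right)} = 7 s$ ($a{\left(z,s \right)} = 0 + 7 s = 7 s$)
$x{\left(F \right)} = \frac{1}{2 F}$
$T = 35$ ($T = 7 \cdot 5 = 35$)
$T x{\left(-3 \right)} = 35 \frac{1}{2 \left(-3\right)} = 35 \cdot \frac{1}{2} \left(- \frac{1}{3}\right) = 35 \left(- \frac{1}{6}\right) = - \frac{35}{6}$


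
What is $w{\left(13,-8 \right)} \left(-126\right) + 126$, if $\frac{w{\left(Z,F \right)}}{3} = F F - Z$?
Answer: $-19152$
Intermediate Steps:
$w{\left(Z,F \right)} = - 3 Z + 3 F^{2}$ ($w{\left(Z,F \right)} = 3 \left(F F - Z\right) = 3 \left(F^{2} - Z\right) = - 3 Z + 3 F^{2}$)
$w{\left(13,-8 \right)} \left(-126\right) + 126 = \left(\left(-3\right) 13 + 3 \left(-8\right)^{2}\right) \left(-126\right) + 126 = \left(-39 + 3 \cdot 64\right) \left(-126\right) + 126 = \left(-39 + 192\right) \left(-126\right) + 126 = 153 \left(-126\right) + 126 = -19278 + 126 = -19152$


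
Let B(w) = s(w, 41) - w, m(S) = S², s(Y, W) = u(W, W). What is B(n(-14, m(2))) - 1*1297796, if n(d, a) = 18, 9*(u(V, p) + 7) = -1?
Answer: -11680390/9 ≈ -1.2978e+6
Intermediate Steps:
u(V, p) = -64/9 (u(V, p) = -7 + (⅑)*(-1) = -7 - ⅑ = -64/9)
s(Y, W) = -64/9
B(w) = -64/9 - w
B(n(-14, m(2))) - 1*1297796 = (-64/9 - 1*18) - 1*1297796 = (-64/9 - 18) - 1297796 = -226/9 - 1297796 = -11680390/9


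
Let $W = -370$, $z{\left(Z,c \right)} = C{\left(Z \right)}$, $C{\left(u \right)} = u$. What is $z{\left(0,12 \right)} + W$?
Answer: $-370$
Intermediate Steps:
$z{\left(Z,c \right)} = Z$
$z{\left(0,12 \right)} + W = 0 - 370 = -370$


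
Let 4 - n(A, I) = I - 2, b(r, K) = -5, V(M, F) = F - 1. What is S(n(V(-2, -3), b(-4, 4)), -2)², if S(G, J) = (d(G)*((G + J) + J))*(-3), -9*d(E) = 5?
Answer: 1225/9 ≈ 136.11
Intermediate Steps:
V(M, F) = -1 + F
d(E) = -5/9 (d(E) = -⅑*5 = -5/9)
n(A, I) = 6 - I (n(A, I) = 4 - (I - 2) = 4 - (-2 + I) = 4 + (2 - I) = 6 - I)
S(G, J) = 5*G/3 + 10*J/3 (S(G, J) = -5*((G + J) + J)/9*(-3) = -5*(G + 2*J)/9*(-3) = (-10*J/9 - 5*G/9)*(-3) = 5*G/3 + 10*J/3)
S(n(V(-2, -3), b(-4, 4)), -2)² = (5*(6 - 1*(-5))/3 + (10/3)*(-2))² = (5*(6 + 5)/3 - 20/3)² = ((5/3)*11 - 20/3)² = (55/3 - 20/3)² = (35/3)² = 1225/9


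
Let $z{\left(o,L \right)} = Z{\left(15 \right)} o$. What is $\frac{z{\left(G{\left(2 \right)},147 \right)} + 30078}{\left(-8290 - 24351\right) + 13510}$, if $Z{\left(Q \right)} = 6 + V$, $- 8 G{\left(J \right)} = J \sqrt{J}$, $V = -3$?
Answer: $- \frac{10026}{6377} + \frac{\sqrt{2}}{25508} \approx -1.5722$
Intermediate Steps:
$G{\left(J \right)} = - \frac{J^{\frac{3}{2}}}{8}$ ($G{\left(J \right)} = - \frac{J \sqrt{J}}{8} = - \frac{J^{\frac{3}{2}}}{8}$)
$Z{\left(Q \right)} = 3$ ($Z{\left(Q \right)} = 6 - 3 = 3$)
$z{\left(o,L \right)} = 3 o$
$\frac{z{\left(G{\left(2 \right)},147 \right)} + 30078}{\left(-8290 - 24351\right) + 13510} = \frac{3 \left(- \frac{2^{\frac{3}{2}}}{8}\right) + 30078}{\left(-8290 - 24351\right) + 13510} = \frac{3 \left(- \frac{2 \sqrt{2}}{8}\right) + 30078}{-32641 + 13510} = \frac{3 \left(- \frac{\sqrt{2}}{4}\right) + 30078}{-19131} = \left(- \frac{3 \sqrt{2}}{4} + 30078\right) \left(- \frac{1}{19131}\right) = \left(30078 - \frac{3 \sqrt{2}}{4}\right) \left(- \frac{1}{19131}\right) = - \frac{10026}{6377} + \frac{\sqrt{2}}{25508}$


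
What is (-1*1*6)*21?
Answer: -126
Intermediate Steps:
(-1*1*6)*21 = -1*6*21 = -6*21 = -126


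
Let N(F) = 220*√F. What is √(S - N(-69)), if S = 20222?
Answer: √(20222 - 220*I*√69) ≈ 142.35 - 6.4189*I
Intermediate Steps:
√(S - N(-69)) = √(20222 - 220*√(-69)) = √(20222 - 220*I*√69)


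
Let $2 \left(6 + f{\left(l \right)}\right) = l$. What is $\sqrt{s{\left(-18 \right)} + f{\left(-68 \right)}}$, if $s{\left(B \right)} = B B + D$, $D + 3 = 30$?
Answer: $\sqrt{311} \approx 17.635$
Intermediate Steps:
$D = 27$ ($D = -3 + 30 = 27$)
$f{\left(l \right)} = -6 + \frac{l}{2}$
$s{\left(B \right)} = 27 + B^{2}$ ($s{\left(B \right)} = B B + 27 = B^{2} + 27 = 27 + B^{2}$)
$\sqrt{s{\left(-18 \right)} + f{\left(-68 \right)}} = \sqrt{\left(27 + \left(-18\right)^{2}\right) + \left(-6 + \frac{1}{2} \left(-68\right)\right)} = \sqrt{\left(27 + 324\right) - 40} = \sqrt{351 - 40} = \sqrt{311}$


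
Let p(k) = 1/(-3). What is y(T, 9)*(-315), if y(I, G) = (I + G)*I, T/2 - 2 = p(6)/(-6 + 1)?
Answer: -85498/5 ≈ -17100.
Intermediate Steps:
p(k) = -1/3
T = 62/15 (T = 4 + 2*(-1/(3*(-6 + 1))) = 4 + 2*(-1/3/(-5)) = 4 + 2*(-1/3*(-1/5)) = 4 + 2*(1/15) = 4 + 2/15 = 62/15 ≈ 4.1333)
y(I, G) = I*(G + I) (y(I, G) = (G + I)*I = I*(G + I))
y(T, 9)*(-315) = (62*(9 + 62/15)/15)*(-315) = ((62/15)*(197/15))*(-315) = (12214/225)*(-315) = -85498/5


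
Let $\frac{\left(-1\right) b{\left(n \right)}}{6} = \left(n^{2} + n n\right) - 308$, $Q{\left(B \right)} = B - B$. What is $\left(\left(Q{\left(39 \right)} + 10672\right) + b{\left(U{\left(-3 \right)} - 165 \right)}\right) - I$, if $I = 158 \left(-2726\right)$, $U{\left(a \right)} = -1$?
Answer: $112556$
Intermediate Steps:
$Q{\left(B \right)} = 0$
$I = -430708$
$b{\left(n \right)} = 1848 - 12 n^{2}$ ($b{\left(n \right)} = - 6 \left(\left(n^{2} + n n\right) - 308\right) = - 6 \left(\left(n^{2} + n^{2}\right) - 308\right) = - 6 \left(2 n^{2} - 308\right) = - 6 \left(-308 + 2 n^{2}\right) = 1848 - 12 n^{2}$)
$\left(\left(Q{\left(39 \right)} + 10672\right) + b{\left(U{\left(-3 \right)} - 165 \right)}\right) - I = \left(\left(0 + 10672\right) + \left(1848 - 12 \left(-1 - 165\right)^{2}\right)\right) - -430708 = \left(10672 + \left(1848 - 12 \left(-1 - 165\right)^{2}\right)\right) + 430708 = \left(10672 + \left(1848 - 12 \left(-166\right)^{2}\right)\right) + 430708 = \left(10672 + \left(1848 - 330672\right)\right) + 430708 = \left(10672 - 328824\right) + 430708 = -318152 + 430708 = 112556$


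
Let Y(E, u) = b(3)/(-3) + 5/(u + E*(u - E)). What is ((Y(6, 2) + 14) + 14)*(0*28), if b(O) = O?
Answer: 0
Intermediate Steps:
Y(E, u) = -1 + 5/(u + E*(u - E)) (Y(E, u) = 3/(-3) + 5/(u + E*(u - E)) = 3*(-⅓) + 5/(u + E*(u - E)) = -1 + 5/(u + E*(u - E)))
((Y(6, 2) + 14) + 14)*(0*28) = (((5 + 6² - 1*2 - 1*6*2)/(2 - 1*6² + 6*2) + 14) + 14)*(0*28) = (((5 + 36 - 2 - 12)/(2 - 1*36 + 12) + 14) + 14)*0 = ((27/(2 - 36 + 12) + 14) + 14)*0 = ((27/(-22) + 14) + 14)*0 = ((-1/22*27 + 14) + 14)*0 = ((-27/22 + 14) + 14)*0 = (281/22 + 14)*0 = (589/22)*0 = 0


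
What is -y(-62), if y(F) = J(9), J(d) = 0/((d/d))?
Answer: 0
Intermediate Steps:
J(d) = 0 (J(d) = 0/1 = 0*1 = 0)
y(F) = 0
-y(-62) = -1*0 = 0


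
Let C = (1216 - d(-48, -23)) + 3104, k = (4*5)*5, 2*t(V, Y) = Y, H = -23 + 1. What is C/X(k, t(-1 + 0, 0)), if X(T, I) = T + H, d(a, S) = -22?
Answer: 167/3 ≈ 55.667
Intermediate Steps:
H = -22
t(V, Y) = Y/2
k = 100 (k = 20*5 = 100)
X(T, I) = -22 + T (X(T, I) = T - 22 = -22 + T)
C = 4342 (C = (1216 - 1*(-22)) + 3104 = (1216 + 22) + 3104 = 1238 + 3104 = 4342)
C/X(k, t(-1 + 0, 0)) = 4342/(-22 + 100) = 4342/78 = 4342*(1/78) = 167/3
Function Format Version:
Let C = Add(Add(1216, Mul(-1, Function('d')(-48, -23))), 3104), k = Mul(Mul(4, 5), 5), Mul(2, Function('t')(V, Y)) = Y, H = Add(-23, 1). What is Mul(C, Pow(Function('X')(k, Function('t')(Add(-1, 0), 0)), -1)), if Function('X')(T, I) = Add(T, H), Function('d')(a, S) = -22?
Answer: Rational(167, 3) ≈ 55.667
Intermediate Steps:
H = -22
Function('t')(V, Y) = Mul(Rational(1, 2), Y)
k = 100 (k = Mul(20, 5) = 100)
Function('X')(T, I) = Add(-22, T) (Function('X')(T, I) = Add(T, -22) = Add(-22, T))
C = 4342 (C = Add(Add(1216, Mul(-1, -22)), 3104) = Add(Add(1216, 22), 3104) = Add(1238, 3104) = 4342)
Mul(C, Pow(Function('X')(k, Function('t')(Add(-1, 0), 0)), -1)) = Mul(4342, Pow(Add(-22, 100), -1)) = Mul(4342, Pow(78, -1)) = Mul(4342, Rational(1, 78)) = Rational(167, 3)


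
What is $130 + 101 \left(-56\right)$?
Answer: $-5526$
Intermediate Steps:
$130 + 101 \left(-56\right) = 130 - 5656 = -5526$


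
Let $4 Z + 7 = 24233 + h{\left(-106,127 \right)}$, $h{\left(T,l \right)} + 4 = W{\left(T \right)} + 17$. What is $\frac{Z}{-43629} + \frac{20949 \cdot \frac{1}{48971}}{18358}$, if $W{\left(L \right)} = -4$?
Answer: $- \frac{10891921078273}{78445781247444} \approx -0.13885$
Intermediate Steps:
$h{\left(T,l \right)} = 9$ ($h{\left(T,l \right)} = -4 + \left(-4 + 17\right) = -4 + 13 = 9$)
$Z = \frac{24235}{4}$ ($Z = - \frac{7}{4} + \frac{24233 + 9}{4} = - \frac{7}{4} + \frac{1}{4} \cdot 24242 = - \frac{7}{4} + \frac{12121}{2} = \frac{24235}{4} \approx 6058.8$)
$\frac{Z}{-43629} + \frac{20949 \cdot \frac{1}{48971}}{18358} = \frac{24235}{4 \left(-43629\right)} + \frac{20949 \cdot \frac{1}{48971}}{18358} = \frac{24235}{4} \left(- \frac{1}{43629}\right) + 20949 \cdot \frac{1}{48971} \cdot \frac{1}{18358} = - \frac{24235}{174516} + \frac{20949}{48971} \cdot \frac{1}{18358} = - \frac{24235}{174516} + \frac{20949}{899009618} = - \frac{10891921078273}{78445781247444}$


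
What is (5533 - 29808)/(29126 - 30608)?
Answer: 24275/1482 ≈ 16.380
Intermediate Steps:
(5533 - 29808)/(29126 - 30608) = -24275/(-1482) = -24275*(-1/1482) = 24275/1482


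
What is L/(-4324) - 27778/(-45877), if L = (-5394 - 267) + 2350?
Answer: 272010819/198372148 ≈ 1.3712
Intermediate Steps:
L = -3311 (L = -5661 + 2350 = -3311)
L/(-4324) - 27778/(-45877) = -3311/(-4324) - 27778/(-45877) = -3311*(-1/4324) - 27778*(-1/45877) = 3311/4324 + 27778/45877 = 272010819/198372148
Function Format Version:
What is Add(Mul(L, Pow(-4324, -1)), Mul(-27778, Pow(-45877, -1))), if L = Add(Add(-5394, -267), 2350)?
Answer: Rational(272010819, 198372148) ≈ 1.3712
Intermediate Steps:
L = -3311 (L = Add(-5661, 2350) = -3311)
Add(Mul(L, Pow(-4324, -1)), Mul(-27778, Pow(-45877, -1))) = Add(Mul(-3311, Pow(-4324, -1)), Mul(-27778, Pow(-45877, -1))) = Add(Mul(-3311, Rational(-1, 4324)), Mul(-27778, Rational(-1, 45877))) = Add(Rational(3311, 4324), Rational(27778, 45877)) = Rational(272010819, 198372148)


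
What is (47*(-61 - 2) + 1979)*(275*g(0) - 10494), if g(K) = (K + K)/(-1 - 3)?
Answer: 10305108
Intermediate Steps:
g(K) = -K/2 (g(K) = (2*K)/(-4) = (2*K)*(-1/4) = -K/2)
(47*(-61 - 2) + 1979)*(275*g(0) - 10494) = (47*(-61 - 2) + 1979)*(275*(-1/2*0) - 10494) = (47*(-63) + 1979)*(275*0 - 10494) = (-2961 + 1979)*(0 - 10494) = -982*(-10494) = 10305108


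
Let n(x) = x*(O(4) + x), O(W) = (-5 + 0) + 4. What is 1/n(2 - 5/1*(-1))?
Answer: 1/42 ≈ 0.023810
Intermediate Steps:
O(W) = -1 (O(W) = -5 + 4 = -1)
n(x) = x*(-1 + x)
1/n(2 - 5/1*(-1)) = 1/((2 - 5/1*(-1))*(-1 + (2 - 5/1*(-1)))) = 1/((2 - 5*1*(-1))*(-1 + (2 - 5*1*(-1)))) = 1/((2 - 5*(-1))*(-1 + (2 - 5*(-1)))) = 1/((2 + 5)*(-1 + (2 + 5))) = 1/(7*(-1 + 7)) = 1/(7*6) = 1/42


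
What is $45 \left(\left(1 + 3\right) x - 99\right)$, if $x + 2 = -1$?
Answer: $-4995$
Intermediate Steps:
$x = -3$ ($x = -2 - 1 = -3$)
$45 \left(\left(1 + 3\right) x - 99\right) = 45 \left(\left(1 + 3\right) \left(-3\right) - 99\right) = 45 \left(4 \left(-3\right) - 99\right) = 45 \left(-12 - 99\right) = 45 \left(-111\right) = -4995$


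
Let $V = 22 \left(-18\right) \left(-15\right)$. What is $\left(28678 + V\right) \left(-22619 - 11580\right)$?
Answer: $-1183900982$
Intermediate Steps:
$V = 5940$ ($V = \left(-396\right) \left(-15\right) = 5940$)
$\left(28678 + V\right) \left(-22619 - 11580\right) = \left(28678 + 5940\right) \left(-22619 - 11580\right) = 34618 \left(-34199\right) = -1183900982$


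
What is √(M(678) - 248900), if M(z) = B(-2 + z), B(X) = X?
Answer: 4*I*√15514 ≈ 498.22*I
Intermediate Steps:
M(z) = -2 + z
√(M(678) - 248900) = √((-2 + 678) - 248900) = √(676 - 248900) = √(-248224) = 4*I*√15514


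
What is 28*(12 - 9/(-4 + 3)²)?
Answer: 84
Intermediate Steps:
28*(12 - 9/(-4 + 3)²) = 28*(12 - 9/((-1)²)) = 28*(12 - 9/1) = 28*(12 - 9*1) = 28*(12 - 9) = 28*3 = 84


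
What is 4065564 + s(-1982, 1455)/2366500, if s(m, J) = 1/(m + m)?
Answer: 38138267164583999/9380806000 ≈ 4.0656e+6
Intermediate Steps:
s(m, J) = 1/(2*m)
4065564 + s(-1982, 1455)/2366500 = 4065564 + ((1/2)/(-1982))/2366500 = 4065564 + ((1/2)*(-1/1982))*(1/2366500) = 4065564 - 1/3964*1/2366500 = 4065564 - 1/9380806000 = 38138267164583999/9380806000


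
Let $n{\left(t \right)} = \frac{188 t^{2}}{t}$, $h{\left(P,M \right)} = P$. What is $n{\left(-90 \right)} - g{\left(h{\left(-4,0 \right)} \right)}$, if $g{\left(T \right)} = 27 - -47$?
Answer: $-16994$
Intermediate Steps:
$g{\left(T \right)} = 74$ ($g{\left(T \right)} = 27 + 47 = 74$)
$n{\left(t \right)} = 188 t$
$n{\left(-90 \right)} - g{\left(h{\left(-4,0 \right)} \right)} = 188 \left(-90\right) - 74 = -16920 - 74 = -16994$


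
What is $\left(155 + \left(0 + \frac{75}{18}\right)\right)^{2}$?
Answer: $\frac{912025}{36} \approx 25334.0$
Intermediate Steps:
$\left(155 + \left(0 + \frac{75}{18}\right)\right)^{2} = \left(155 + \left(0 + 75 \cdot \frac{1}{18}\right)\right)^{2} = \left(155 + \left(0 + \frac{25}{6}\right)\right)^{2} = \left(155 + \frac{25}{6}\right)^{2} = \left(\frac{955}{6}\right)^{2} = \frac{912025}{36}$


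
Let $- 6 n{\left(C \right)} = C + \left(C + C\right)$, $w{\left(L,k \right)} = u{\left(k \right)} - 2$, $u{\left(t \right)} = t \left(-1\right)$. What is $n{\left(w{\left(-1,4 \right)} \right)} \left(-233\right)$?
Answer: $-699$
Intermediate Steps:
$u{\left(t \right)} = - t$
$w{\left(L,k \right)} = -2 - k$ ($w{\left(L,k \right)} = - k - 2 = -2 - k$)
$n{\left(C \right)} = - \frac{C}{2}$ ($n{\left(C \right)} = - \frac{C + \left(C + C\right)}{6} = - \frac{C + 2 C}{6} = - \frac{3 C}{6} = - \frac{C}{2}$)
$n{\left(w{\left(-1,4 \right)} \right)} \left(-233\right) = - \frac{-2 - 4}{2} \left(-233\right) = \left(- \frac{1}{2}\right) \left(-6\right) \left(-233\right) = 3 \left(-233\right) = -699$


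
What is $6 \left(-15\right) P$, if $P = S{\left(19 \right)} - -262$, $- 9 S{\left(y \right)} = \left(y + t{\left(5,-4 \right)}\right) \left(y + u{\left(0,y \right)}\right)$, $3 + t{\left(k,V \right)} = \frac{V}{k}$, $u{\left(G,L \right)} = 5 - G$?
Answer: $-19932$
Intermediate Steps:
$t{\left(k,V \right)} = -3 + \frac{V}{k}$
$S{\left(y \right)} = - \frac{\left(5 + y\right) \left(- \frac{19}{5} + y\right)}{9}$ ($S{\left(y \right)} = - \frac{\left(y - \left(3 + \frac{4}{5}\right)\right) \left(y + \left(5 - 0\right)\right)}{9} = - \frac{\left(y - \frac{19}{5}\right) \left(y + \left(5 + 0\right)\right)}{9} = - \frac{\left(y - \frac{19}{5}\right) \left(y + 5\right)}{9} = - \frac{\left(y - \frac{19}{5}\right) \left(5 + y\right)}{9} = - \frac{\left(- \frac{19}{5} + y\right) \left(5 + y\right)}{9} = - \frac{\left(5 + y\right) \left(- \frac{19}{5} + y\right)}{9}$)
$P = \frac{3322}{15}$ ($P = \left(\frac{19}{9} - \frac{38}{15} - \frac{19^{2}}{9}\right) - -262 = \left(\frac{19}{9} - \frac{38}{15} - \frac{361}{9}\right) + 262 = - \frac{608}{15} + 262 = \frac{3322}{15} \approx 221.47$)
$6 \left(-15\right) P = 6 \left(-15\right) \frac{3322}{15} = \left(-90\right) \frac{3322}{15} = -19932$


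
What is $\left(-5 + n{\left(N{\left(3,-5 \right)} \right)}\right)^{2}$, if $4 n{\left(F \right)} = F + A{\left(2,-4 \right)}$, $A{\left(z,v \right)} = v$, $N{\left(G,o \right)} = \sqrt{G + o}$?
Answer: $\frac{\left(24 - i \sqrt{2}\right)^{2}}{16} \approx 35.875 - 4.2426 i$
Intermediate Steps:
$n{\left(F \right)} = -1 + \frac{F}{4}$ ($n{\left(F \right)} = \frac{F - 4}{4} = \frac{-4 + F}{4} = -1 + \frac{F}{4}$)
$\left(-5 + n{\left(N{\left(3,-5 \right)} \right)}\right)^{2} = \left(-5 - \left(1 - \frac{\sqrt{3 - 5}}{4}\right)\right)^{2} = \left(-5 - \left(1 - \frac{\sqrt{-2}}{4}\right)\right)^{2} = \left(-5 - \left(1 - \frac{i \sqrt{2}}{4}\right)\right)^{2} = \left(-6 + \frac{i \sqrt{2}}{4}\right)^{2}$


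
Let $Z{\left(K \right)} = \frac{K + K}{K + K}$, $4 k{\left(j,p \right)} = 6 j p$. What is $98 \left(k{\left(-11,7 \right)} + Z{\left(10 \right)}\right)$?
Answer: $-11221$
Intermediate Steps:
$k{\left(j,p \right)} = \frac{3 j p}{2}$ ($k{\left(j,p \right)} = \frac{6 j p}{4} = \frac{3 j p}{2}$)
$Z{\left(K \right)} = 1$ ($Z{\left(K \right)} = \frac{2 K}{2 K} = 2 K \frac{1}{2 K} = 1$)
$98 \left(k{\left(-11,7 \right)} + Z{\left(10 \right)}\right) = 98 \left(\frac{3}{2} \left(-11\right) 7 + 1\right) = 98 \left(- \frac{231}{2} + 1\right) = 98 \left(- \frac{229}{2}\right) = -11221$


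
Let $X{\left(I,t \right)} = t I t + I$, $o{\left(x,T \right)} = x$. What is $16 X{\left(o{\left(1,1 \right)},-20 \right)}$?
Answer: $6416$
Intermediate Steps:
$X{\left(I,t \right)} = I + I t^{2}$ ($X{\left(I,t \right)} = I t t + I = I t^{2} + I = I + I t^{2}$)
$16 X{\left(o{\left(1,1 \right)},-20 \right)} = 16 \cdot 1 \left(1 + \left(-20\right)^{2}\right) = 16 \cdot 1 \left(1 + 400\right) = 16 \cdot 1 \cdot 401 = 16 \cdot 401 = 6416$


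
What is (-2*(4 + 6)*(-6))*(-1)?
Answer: -120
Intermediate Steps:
(-2*(4 + 6)*(-6))*(-1) = (-2*10*(-6))*(-1) = -20*(-6)*(-1) = 120*(-1) = -120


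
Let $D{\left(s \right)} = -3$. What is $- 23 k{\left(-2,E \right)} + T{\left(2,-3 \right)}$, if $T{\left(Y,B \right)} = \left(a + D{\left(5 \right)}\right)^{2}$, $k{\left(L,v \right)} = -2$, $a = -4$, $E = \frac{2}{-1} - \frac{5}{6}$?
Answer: $95$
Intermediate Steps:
$E = - \frac{17}{6}$ ($E = 2 \left(-1\right) - \frac{5}{6} = -2 - \frac{5}{6} = - \frac{17}{6} \approx -2.8333$)
$T{\left(Y,B \right)} = 49$ ($T{\left(Y,B \right)} = \left(-4 - 3\right)^{2} = \left(-7\right)^{2} = 49$)
$- 23 k{\left(-2,E \right)} + T{\left(2,-3 \right)} = \left(-23\right) \left(-2\right) + 49 = 46 + 49 = 95$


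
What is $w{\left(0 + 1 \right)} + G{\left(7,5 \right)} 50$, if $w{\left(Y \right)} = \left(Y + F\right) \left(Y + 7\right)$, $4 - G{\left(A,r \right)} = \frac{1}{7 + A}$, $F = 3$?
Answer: $\frac{1599}{7} \approx 228.43$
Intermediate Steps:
$G{\left(A,r \right)} = 4 - \frac{1}{7 + A}$
$w{\left(Y \right)} = \left(3 + Y\right) \left(7 + Y\right)$ ($w{\left(Y \right)} = \left(Y + 3\right) \left(Y + 7\right) = \left(3 + Y\right) \left(7 + Y\right)$)
$w{\left(0 + 1 \right)} + G{\left(7,5 \right)} 50 = \left(21 + \left(0 + 1\right)^{2} + 10 \left(0 + 1\right)\right) + \frac{27 + 4 \cdot 7}{7 + 7} \cdot 50 = \left(21 + 1^{2} + 10 \cdot 1\right) + \frac{27 + 28}{14} \cdot 50 = \left(21 + 1 + 10\right) + \frac{1}{14} \cdot 55 \cdot 50 = 32 + \frac{55}{14} \cdot 50 = 32 + \frac{1375}{7} = \frac{1599}{7}$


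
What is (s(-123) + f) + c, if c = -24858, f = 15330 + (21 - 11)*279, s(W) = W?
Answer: -6861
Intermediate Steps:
f = 18120 (f = 15330 + 10*279 = 15330 + 2790 = 18120)
(s(-123) + f) + c = (-123 + 18120) - 24858 = 17997 - 24858 = -6861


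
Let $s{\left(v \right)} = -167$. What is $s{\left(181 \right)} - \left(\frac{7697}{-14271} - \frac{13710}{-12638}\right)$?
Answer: $- \frac{212802695}{1270119} \approx -167.55$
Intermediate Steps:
$s{\left(181 \right)} - \left(\frac{7697}{-14271} - \frac{13710}{-12638}\right) = -167 - \left(\frac{7697}{-14271} - \frac{13710}{-12638}\right) = -167 - \left(7697 \left(- \frac{1}{14271}\right) - - \frac{6855}{6319}\right) = -167 - \left(- \frac{7697}{14271} + \frac{6855}{6319}\right) = -167 - \frac{692822}{1270119} = - \frac{212802695}{1270119}$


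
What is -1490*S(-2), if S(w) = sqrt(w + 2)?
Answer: 0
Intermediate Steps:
S(w) = sqrt(2 + w)
-1490*S(-2) = -1490*sqrt(2 - 2) = -1490*sqrt(0) = -1490*0 = 0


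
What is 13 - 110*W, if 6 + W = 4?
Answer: 233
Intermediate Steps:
W = -2 (W = -6 + 4 = -2)
13 - 110*W = 13 - 110*(-2) = 13 - 11*(-20) = 13 + 220 = 233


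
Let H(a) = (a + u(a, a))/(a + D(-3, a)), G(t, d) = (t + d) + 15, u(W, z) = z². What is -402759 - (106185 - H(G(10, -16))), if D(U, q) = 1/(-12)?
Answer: -54455928/107 ≈ -5.0893e+5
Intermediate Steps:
D(U, q) = -1/12
G(t, d) = 15 + d + t (G(t, d) = (d + t) + 15 = 15 + d + t)
H(a) = (a + a²)/(-1/12 + a) (H(a) = (a + a²)/(a - 1/12) = (a + a²)/(-1/12 + a))
-402759 - (106185 - H(G(10, -16))) = -402759 - (106185 - 12*(15 - 16 + 10)*(1 + (15 - 16 + 10))/(-1 + 12*(15 - 16 + 10))) = -402759 - (106185 - 12*9*(1 + 9)/(-1 + 12*9)) = -402759 - (106185 - 12*9*10/(-1 + 108)) = -402759 - (106185 - 12*9*10/107) = -402759 - (106185 - 1*1080/107) = -402759 - (106185 - 1080/107) = -402759 - 1*11360715/107 = -402759 - 11360715/107 = -54455928/107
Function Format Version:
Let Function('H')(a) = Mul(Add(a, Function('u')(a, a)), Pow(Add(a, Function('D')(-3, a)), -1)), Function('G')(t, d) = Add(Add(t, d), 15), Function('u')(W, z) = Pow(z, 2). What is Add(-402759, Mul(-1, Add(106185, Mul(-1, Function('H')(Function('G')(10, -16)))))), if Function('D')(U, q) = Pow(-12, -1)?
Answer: Rational(-54455928, 107) ≈ -5.0893e+5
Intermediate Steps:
Function('D')(U, q) = Rational(-1, 12)
Function('G')(t, d) = Add(15, d, t) (Function('G')(t, d) = Add(Add(d, t), 15) = Add(15, d, t))
Function('H')(a) = Mul(Pow(Add(Rational(-1, 12), a), -1), Add(a, Pow(a, 2))) (Function('H')(a) = Mul(Add(a, Pow(a, 2)), Pow(Add(a, Rational(-1, 12)), -1)) = Mul(Add(a, Pow(a, 2)), Pow(Add(Rational(-1, 12), a), -1)) = Mul(Pow(Add(Rational(-1, 12), a), -1), Add(a, Pow(a, 2))))
Add(-402759, Mul(-1, Add(106185, Mul(-1, Function('H')(Function('G')(10, -16)))))) = Add(-402759, Mul(-1, Add(106185, Mul(-1, Mul(12, Add(15, -16, 10), Pow(Add(-1, Mul(12, Add(15, -16, 10))), -1), Add(1, Add(15, -16, 10))))))) = Add(-402759, Mul(-1, Add(106185, Mul(-1, Mul(12, 9, Pow(Add(-1, Mul(12, 9)), -1), Add(1, 9)))))) = Add(-402759, Mul(-1, Add(106185, Mul(-1, Mul(12, 9, Pow(Add(-1, 108), -1), 10))))) = Add(-402759, Mul(-1, Add(106185, Mul(-1, Mul(12, 9, Pow(107, -1), 10))))) = Add(-402759, Mul(-1, Add(106185, Mul(-1, Mul(12, 9, Rational(1, 107), 10))))) = Add(-402759, Mul(-1, Add(106185, Mul(-1, Rational(1080, 107))))) = Add(-402759, Mul(-1, Add(106185, Rational(-1080, 107)))) = Add(-402759, Mul(-1, Rational(11360715, 107))) = Add(-402759, Rational(-11360715, 107)) = Rational(-54455928, 107)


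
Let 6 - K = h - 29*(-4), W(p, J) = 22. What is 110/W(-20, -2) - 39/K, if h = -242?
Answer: 207/44 ≈ 4.7045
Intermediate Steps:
K = 132 (K = 6 - (-242 - 29*(-4)) = 6 - (-242 - 1*(-116)) = 6 - (-242 + 116) = 6 - 1*(-126) = 6 + 126 = 132)
110/W(-20, -2) - 39/K = 110/22 - 39/132 = 110*(1/22) - 39*1/132 = 5 - 13/44 = 207/44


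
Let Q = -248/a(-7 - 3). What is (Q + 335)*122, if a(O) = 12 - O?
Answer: 434442/11 ≈ 39495.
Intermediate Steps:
Q = -124/11 (Q = -248/(12 - (-7 - 3)) = -248/(12 - 1*(-10)) = -248/(12 + 10) = -248/22 = -248*1/22 = -124/11 ≈ -11.273)
(Q + 335)*122 = (-124/11 + 335)*122 = (3561/11)*122 = 434442/11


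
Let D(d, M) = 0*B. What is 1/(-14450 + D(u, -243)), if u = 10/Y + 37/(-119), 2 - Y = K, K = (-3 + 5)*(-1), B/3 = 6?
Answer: -1/14450 ≈ -6.9204e-5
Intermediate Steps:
B = 18 (B = 3*6 = 18)
K = -2 (K = 2*(-1) = -2)
Y = 4 (Y = 2 - 1*(-2) = 2 + 2 = 4)
u = 521/238 (u = 10/4 + 37/(-119) = 10*(1/4) + 37*(-1/119) = 5/2 - 37/119 = 521/238 ≈ 2.1891)
D(d, M) = 0 (D(d, M) = 0*18 = 0)
1/(-14450 + D(u, -243)) = 1/(-14450 + 0) = 1/(-14450) = -1/14450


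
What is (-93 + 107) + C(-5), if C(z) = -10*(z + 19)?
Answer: -126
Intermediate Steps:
C(z) = -190 - 10*z (C(z) = -10*(19 + z) = -190 - 10*z)
(-93 + 107) + C(-5) = (-93 + 107) + (-190 - 10*(-5)) = 14 + (-190 + 50) = 14 - 140 = -126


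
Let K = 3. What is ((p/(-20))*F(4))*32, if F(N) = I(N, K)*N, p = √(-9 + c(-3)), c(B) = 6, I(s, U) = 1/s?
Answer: -8*I*√3/5 ≈ -2.7713*I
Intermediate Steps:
p = I*√3 (p = √(-9 + 6) = √(-3) = I*√3 ≈ 1.732*I)
F(N) = 1 (F(N) = N/N = 1)
((p/(-20))*F(4))*32 = (((I*√3)/(-20))*1)*32 = (((I*√3)*(-1/20))*1)*32 = (-I*√3/20*1)*32 = -I*√3/20*32 = -8*I*√3/5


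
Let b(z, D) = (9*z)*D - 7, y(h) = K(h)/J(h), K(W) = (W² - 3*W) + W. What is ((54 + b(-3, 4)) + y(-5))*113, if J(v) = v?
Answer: -7684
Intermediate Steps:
K(W) = W² - 2*W
y(h) = -2 + h (y(h) = (h*(-2 + h))/h = -2 + h)
b(z, D) = -7 + 9*D*z (b(z, D) = 9*D*z - 7 = -7 + 9*D*z)
((54 + b(-3, 4)) + y(-5))*113 = ((54 + (-7 + 9*4*(-3))) + (-2 - 5))*113 = ((54 + (-7 - 108)) - 7)*113 = ((54 - 115) - 7)*113 = (-61 - 7)*113 = -68*113 = -7684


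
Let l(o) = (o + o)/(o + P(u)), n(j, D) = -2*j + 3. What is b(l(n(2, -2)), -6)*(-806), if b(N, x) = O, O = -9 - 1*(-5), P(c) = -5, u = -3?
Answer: 3224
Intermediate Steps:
n(j, D) = 3 - 2*j
l(o) = 2*o/(-5 + o) (l(o) = (o + o)/(o - 5) = (2*o)/(-5 + o) = 2*o/(-5 + o))
O = -4 (O = -9 + 5 = -4)
b(N, x) = -4
b(l(n(2, -2)), -6)*(-806) = -4*(-806) = 3224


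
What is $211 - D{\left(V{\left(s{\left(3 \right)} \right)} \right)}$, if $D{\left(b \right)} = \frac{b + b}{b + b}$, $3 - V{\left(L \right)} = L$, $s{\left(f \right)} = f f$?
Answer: $210$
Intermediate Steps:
$s{\left(f \right)} = f^{2}$
$V{\left(L \right)} = 3 - L$
$D{\left(b \right)} = 1$ ($D{\left(b \right)} = \frac{2 b}{2 b} = 2 b \frac{1}{2 b} = 1$)
$211 - D{\left(V{\left(s{\left(3 \right)} \right)} \right)} = 211 - 1 = 210$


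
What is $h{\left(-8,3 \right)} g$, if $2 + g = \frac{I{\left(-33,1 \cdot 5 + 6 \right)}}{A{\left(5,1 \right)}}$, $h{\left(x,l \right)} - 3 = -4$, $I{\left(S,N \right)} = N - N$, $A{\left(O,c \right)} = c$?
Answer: $2$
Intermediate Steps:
$I{\left(S,N \right)} = 0$
$h{\left(x,l \right)} = -1$ ($h{\left(x,l \right)} = 3 - 4 = -1$)
$g = -2$ ($g = -2 + \frac{0}{1} = -2 + 0 \cdot 1 = -2 + 0 = -2$)
$h{\left(-8,3 \right)} g = \left(-1\right) \left(-2\right) = 2$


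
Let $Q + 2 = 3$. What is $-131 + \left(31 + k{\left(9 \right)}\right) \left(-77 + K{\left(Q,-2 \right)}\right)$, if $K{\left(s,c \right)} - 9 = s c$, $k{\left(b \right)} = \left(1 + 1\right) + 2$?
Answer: $-2581$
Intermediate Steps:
$k{\left(b \right)} = 4$ ($k{\left(b \right)} = 2 + 2 = 4$)
$Q = 1$ ($Q = -2 + 3 = 1$)
$K{\left(s,c \right)} = 9 + c s$ ($K{\left(s,c \right)} = 9 + s c = 9 + c s$)
$-131 + \left(31 + k{\left(9 \right)}\right) \left(-77 + K{\left(Q,-2 \right)}\right) = -131 + \left(31 + 4\right) \left(-77 + \left(9 - 2\right)\right) = -131 + 35 \left(-77 + \left(9 - 2\right)\right) = -131 + 35 \left(-77 + 7\right) = -131 + 35 \left(-70\right) = -131 - 2450 = -2581$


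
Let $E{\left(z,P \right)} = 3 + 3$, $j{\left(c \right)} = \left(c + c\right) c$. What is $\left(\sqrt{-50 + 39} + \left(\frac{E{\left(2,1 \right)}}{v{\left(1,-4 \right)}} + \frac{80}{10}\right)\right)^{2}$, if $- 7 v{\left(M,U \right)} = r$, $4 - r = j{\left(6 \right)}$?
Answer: $\frac{73133}{1156} + \frac{293 i \sqrt{11}}{17} \approx 63.264 + 57.163 i$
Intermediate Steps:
$j{\left(c \right)} = 2 c^{2}$ ($j{\left(c \right)} = 2 c c = 2 c^{2}$)
$E{\left(z,P \right)} = 6$
$r = -68$ ($r = 4 - 2 \cdot 6^{2} = 4 - 2 \cdot 36 = 4 - 72 = -68$)
$v{\left(M,U \right)} = \frac{68}{7}$ ($v{\left(M,U \right)} = \left(- \frac{1}{7}\right) \left(-68\right) = \frac{68}{7}$)
$\left(\sqrt{-50 + 39} + \left(\frac{E{\left(2,1 \right)}}{v{\left(1,-4 \right)}} + \frac{80}{10}\right)\right)^{2} = \left(\sqrt{-50 + 39} + \left(\frac{6}{\frac{68}{7}} + \frac{80}{10}\right)\right)^{2} = \left(\sqrt{-11} + \left(6 \cdot \frac{7}{68} + 80 \cdot \frac{1}{10}\right)\right)^{2} = \left(i \sqrt{11} + \left(\frac{21}{34} + 8\right)\right)^{2} = \left(i \sqrt{11} + \frac{293}{34}\right)^{2} = \left(\frac{293}{34} + i \sqrt{11}\right)^{2}$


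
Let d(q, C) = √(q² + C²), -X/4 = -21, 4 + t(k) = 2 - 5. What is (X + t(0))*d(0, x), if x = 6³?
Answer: 16632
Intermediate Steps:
t(k) = -7 (t(k) = -4 + (2 - 5) = -4 - 3 = -7)
x = 216
X = 84 (X = -4*(-21) = 84)
d(q, C) = √(C² + q²)
(X + t(0))*d(0, x) = (84 - 7)*√(216² + 0²) = 77*√(46656 + 0) = 77*√46656 = 77*216 = 16632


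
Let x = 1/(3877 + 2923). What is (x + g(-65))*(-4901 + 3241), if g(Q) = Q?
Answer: 36685917/340 ≈ 1.0790e+5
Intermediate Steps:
x = 1/6800 ≈ 0.00014706
(x + g(-65))*(-4901 + 3241) = (1/6800 - 65)*(-4901 + 3241) = -441999/6800*(-1660) = 36685917/340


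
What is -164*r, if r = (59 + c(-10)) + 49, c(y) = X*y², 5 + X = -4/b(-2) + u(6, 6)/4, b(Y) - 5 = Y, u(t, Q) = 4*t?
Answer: -36736/3 ≈ -12245.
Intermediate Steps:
b(Y) = 5 + Y
X = -⅓ (X = -5 + (-4/(5 - 2) + (4*6)/4) = -5 + (-4/3 + 24*(¼)) = -5 + (-4*⅓ + 6) = -5 + (-4/3 + 6) = -5 + 14/3 = -⅓ ≈ -0.33333)
c(y) = -y²/3
r = 224/3 (r = (59 - ⅓*(-10)²) + 49 = (59 - ⅓*100) + 49 = (59 - 100/3) + 49 = 77/3 + 49 = 224/3 ≈ 74.667)
-164*r = -164*224/3 = -36736/3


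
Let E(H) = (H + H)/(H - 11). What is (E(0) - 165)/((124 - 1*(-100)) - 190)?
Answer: -165/34 ≈ -4.8529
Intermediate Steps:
E(H) = 2*H/(-11 + H) (E(H) = (2*H)/(-11 + H) = 2*H/(-11 + H))
(E(0) - 165)/((124 - 1*(-100)) - 190) = (2*0/(-11 + 0) - 165)/((124 - 1*(-100)) - 190) = (2*0/(-11) - 165)/((124 + 100) - 190) = (2*0*(-1/11) - 165)/(224 - 190) = (0 - 165)/34 = -165*1/34 = -165/34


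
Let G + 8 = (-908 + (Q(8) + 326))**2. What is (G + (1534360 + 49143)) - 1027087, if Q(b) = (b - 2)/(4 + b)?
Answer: 3578201/4 ≈ 8.9455e+5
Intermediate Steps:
Q(b) = (-2 + b)/(4 + b)
G = 1352537/4 (G = -8 + (-908 + ((-2 + 8)/(4 + 8) + 326))**2 = -8 + (-908 + (6/12 + 326))**2 = -8 + (-908 + ((1/12)*6 + 326))**2 = -8 + (-908 + (1/2 + 326))**2 = -8 + (-908 + 653/2)**2 = -8 + (-1163/2)**2 = -8 + 1352569/4 = 1352537/4 ≈ 3.3813e+5)
(G + (1534360 + 49143)) - 1027087 = (1352537/4 + (1534360 + 49143)) - 1027087 = (1352537/4 + 1583503) - 1027087 = 7686549/4 - 1027087 = 3578201/4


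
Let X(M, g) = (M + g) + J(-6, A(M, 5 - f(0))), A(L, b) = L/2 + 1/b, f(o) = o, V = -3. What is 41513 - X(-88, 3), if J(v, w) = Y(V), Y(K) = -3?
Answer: 41601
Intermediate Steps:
A(L, b) = 1/b + L/2 (A(L, b) = L*(½) + 1/b = L/2 + 1/b = 1/b + L/2)
J(v, w) = -3
X(M, g) = -3 + M + g (X(M, g) = (M + g) - 3 = -3 + M + g)
41513 - X(-88, 3) = 41513 - (-3 - 88 + 3) = 41513 - 1*(-88) = 41513 + 88 = 41601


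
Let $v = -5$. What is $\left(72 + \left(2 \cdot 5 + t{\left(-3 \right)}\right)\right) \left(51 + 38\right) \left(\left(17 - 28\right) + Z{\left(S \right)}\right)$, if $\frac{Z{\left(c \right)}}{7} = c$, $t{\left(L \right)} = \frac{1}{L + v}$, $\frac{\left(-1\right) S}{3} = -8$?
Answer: $\frac{9152315}{8} \approx 1.144 \cdot 10^{6}$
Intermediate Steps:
$S = 24$ ($S = \left(-3\right) \left(-8\right) = 24$)
$t{\left(L \right)} = \frac{1}{-5 + L}$ ($t{\left(L \right)} = \frac{1}{L - 5} = \frac{1}{-5 + L}$)
$Z{\left(c \right)} = 7 c$
$\left(72 + \left(2 \cdot 5 + t{\left(-3 \right)}\right)\right) \left(51 + 38\right) \left(\left(17 - 28\right) + Z{\left(S \right)}\right) = \left(72 + \left(2 \cdot 5 + \frac{1}{-5 - 3}\right)\right) \left(51 + 38\right) \left(\left(17 - 28\right) + 7 \cdot 24\right) = \left(72 + \left(10 + \frac{1}{-8}\right)\right) 89 \left(\left(17 - 28\right) + 168\right) = \left(72 + \left(10 - \frac{1}{8}\right)\right) 89 \left(-11 + 168\right) = \left(72 + \frac{79}{8}\right) 89 \cdot 157 = \frac{655}{8} \cdot 13973 = \frac{9152315}{8}$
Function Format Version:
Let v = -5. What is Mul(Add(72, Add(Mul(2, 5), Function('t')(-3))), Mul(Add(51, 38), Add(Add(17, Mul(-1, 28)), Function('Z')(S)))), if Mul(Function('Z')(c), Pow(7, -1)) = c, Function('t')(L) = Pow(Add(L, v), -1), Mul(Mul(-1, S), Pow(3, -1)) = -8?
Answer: Rational(9152315, 8) ≈ 1.1440e+6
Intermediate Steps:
S = 24 (S = Mul(-3, -8) = 24)
Function('t')(L) = Pow(Add(-5, L), -1) (Function('t')(L) = Pow(Add(L, -5), -1) = Pow(Add(-5, L), -1))
Function('Z')(c) = Mul(7, c)
Mul(Add(72, Add(Mul(2, 5), Function('t')(-3))), Mul(Add(51, 38), Add(Add(17, Mul(-1, 28)), Function('Z')(S)))) = Mul(Add(72, Add(Mul(2, 5), Pow(Add(-5, -3), -1))), Mul(Add(51, 38), Add(Add(17, Mul(-1, 28)), Mul(7, 24)))) = Mul(Add(72, Add(10, Pow(-8, -1))), Mul(89, Add(Add(17, -28), 168))) = Mul(Add(72, Add(10, Rational(-1, 8))), Mul(89, Add(-11, 168))) = Mul(Add(72, Rational(79, 8)), Mul(89, 157)) = Mul(Rational(655, 8), 13973) = Rational(9152315, 8)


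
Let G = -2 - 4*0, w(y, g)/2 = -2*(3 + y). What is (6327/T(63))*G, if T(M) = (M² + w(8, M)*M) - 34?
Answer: -12654/1163 ≈ -10.880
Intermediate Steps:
w(y, g) = -12 - 4*y (w(y, g) = 2*(-2*(3 + y)) = 2*(-6 - 2*y) = -12 - 4*y)
T(M) = -34 + M² - 44*M (T(M) = (M² + (-12 - 4*8)*M) - 34 = (M² + (-12 - 32)*M) - 34 = (M² - 44*M) - 34 = -34 + M² - 44*M)
G = -2 (G = -2 + 0 = -2)
(6327/T(63))*G = (6327/(-34 + 63² - 44*63))*(-2) = (6327/(-34 + 3969 - 2772))*(-2) = (6327/1163)*(-2) = -12654/1163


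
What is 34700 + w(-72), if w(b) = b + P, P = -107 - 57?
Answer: 34464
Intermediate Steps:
P = -164
w(b) = -164 + b (w(b) = b - 164 = -164 + b)
34700 + w(-72) = 34700 + (-164 - 72) = 34700 - 236 = 34464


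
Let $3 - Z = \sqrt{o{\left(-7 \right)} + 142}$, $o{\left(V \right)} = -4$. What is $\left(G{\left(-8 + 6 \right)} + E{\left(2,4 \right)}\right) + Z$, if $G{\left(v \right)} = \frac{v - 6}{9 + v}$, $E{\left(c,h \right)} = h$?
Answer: $\frac{41}{7} - \sqrt{138} \approx -5.8902$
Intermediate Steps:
$G{\left(v \right)} = \frac{-6 + v}{9 + v}$
$Z = 3 - \sqrt{138}$ ($Z = 3 - \sqrt{-4 + 142} = 3 - \sqrt{138} \approx -8.7473$)
$\left(G{\left(-8 + 6 \right)} + E{\left(2,4 \right)}\right) + Z = \left(\frac{-6 + \left(-8 + 6\right)}{9 + \left(-8 + 6\right)} + 4\right) + \left(3 - \sqrt{138}\right) = \left(\frac{-6 - 2}{9 - 2} + 4\right) + \left(3 - \sqrt{138}\right) = \left(\frac{1}{7} \left(-8\right) + 4\right) + \left(3 - \sqrt{138}\right) = \left(- \frac{8}{7} + 4\right) + \left(3 - \sqrt{138}\right) = \frac{20}{7} + \left(3 - \sqrt{138}\right) = \frac{41}{7} - \sqrt{138}$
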